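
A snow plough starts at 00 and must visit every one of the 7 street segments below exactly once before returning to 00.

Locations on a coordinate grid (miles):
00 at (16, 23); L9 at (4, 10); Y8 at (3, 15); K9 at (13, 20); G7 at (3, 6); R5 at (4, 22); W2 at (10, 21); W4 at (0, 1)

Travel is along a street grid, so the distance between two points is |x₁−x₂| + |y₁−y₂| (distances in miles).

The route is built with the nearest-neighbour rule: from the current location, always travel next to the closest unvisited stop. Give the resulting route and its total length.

From 00: distances to unvisited — K9=6, W2=8, R5=13, Y8=21, L9=25, G7=30, W4=38. Nearest is K9 (6).
From K9: distances to unvisited — W2=4, R5=11, Y8=15, L9=19, G7=24, W4=32. Nearest is W2 (4).
From W2: distances to unvisited — R5=7, Y8=13, L9=17, G7=22, W4=30. Nearest is R5 (7).
From R5: distances to unvisited — Y8=8, L9=12, G7=17, W4=25. Nearest is Y8 (8).
From Y8: distances to unvisited — L9=6, G7=9, W4=17. Nearest is L9 (6).
From L9: distances to unvisited — G7=5, W4=13. Nearest is G7 (5).
From G7: distances to unvisited — W4=8. Nearest is W4 (8).
Return W4→00: 38.
Total = 6 + 4 + 7 + 8 + 6 + 5 + 8 + 38 = 82.

Nearest-neighbour total = 82 miles; route 00 → K9 → W2 → R5 → Y8 → L9 → G7 → W4 → 00.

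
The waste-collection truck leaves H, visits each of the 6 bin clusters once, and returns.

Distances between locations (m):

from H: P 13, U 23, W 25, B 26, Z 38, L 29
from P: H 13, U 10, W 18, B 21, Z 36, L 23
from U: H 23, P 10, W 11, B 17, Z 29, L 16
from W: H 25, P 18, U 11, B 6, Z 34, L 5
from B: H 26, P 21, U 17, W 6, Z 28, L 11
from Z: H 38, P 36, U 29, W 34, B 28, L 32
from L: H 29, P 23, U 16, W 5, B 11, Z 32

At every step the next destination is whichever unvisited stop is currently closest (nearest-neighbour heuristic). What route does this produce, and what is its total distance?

116 m along H → P → U → W → L → B → Z → H.

H → [P:13 / U:23 / W:25 / B:26 / L:29 / Z:38] → P (13)
P → [U:10 / W:18 / B:21 / L:23 / Z:36] → U (10)
U → [W:11 / L:16 / B:17 / Z:29] → W (11)
W → [L:5 / B:6 / Z:34] → L (5)
L → [B:11 / Z:32] → B (11)
B → [Z:28] → Z (28)
Return Z→H: 38.
Total = 13 + 10 + 11 + 5 + 11 + 28 + 38 = 116.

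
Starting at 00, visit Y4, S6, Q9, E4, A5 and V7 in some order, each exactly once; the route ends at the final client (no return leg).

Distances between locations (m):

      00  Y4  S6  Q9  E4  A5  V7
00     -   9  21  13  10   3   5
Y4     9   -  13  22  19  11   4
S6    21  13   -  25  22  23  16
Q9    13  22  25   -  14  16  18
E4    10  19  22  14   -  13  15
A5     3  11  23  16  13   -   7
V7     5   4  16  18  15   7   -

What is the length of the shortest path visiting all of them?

There are 6! = 720 possible orderings.
00 → Y4 → S6 → Q9 → E4 → A5 → V7: 9+13+25+14+13+7 = 81
00 → Y4 → S6 → Q9 → E4 → V7 → A5: 9+13+25+14+15+7 = 83
00 → Y4 → S6 → Q9 → A5 → E4 → V7: 9+13+25+16+13+15 = 91
00 → Y4 → S6 → Q9 → A5 → V7 → E4: 9+13+25+16+7+15 = 85
00 → Y4 → S6 → Q9 → V7 → E4 → A5: 9+13+25+18+15+13 = 93
00 → Y4 → S6 → Q9 → V7 → A5 → E4: 9+13+25+18+7+13 = 85
00 → Y4 → S6 → E4 → Q9 → A5 → V7: 9+13+22+14+16+7 = 81
00 → Y4 → S6 → E4 → Q9 → V7 → A5: 9+13+22+14+18+7 = 83
… (712 more)
00 → A5 → V7 → Y4 → S6 → E4 → Q9: 3+7+4+13+22+14 = 63  ← best
The minimum is 63.
One shortest path: 00 → A5 → V7 → Y4 → S6 → E4 → Q9.

Shortest open route: 63 m.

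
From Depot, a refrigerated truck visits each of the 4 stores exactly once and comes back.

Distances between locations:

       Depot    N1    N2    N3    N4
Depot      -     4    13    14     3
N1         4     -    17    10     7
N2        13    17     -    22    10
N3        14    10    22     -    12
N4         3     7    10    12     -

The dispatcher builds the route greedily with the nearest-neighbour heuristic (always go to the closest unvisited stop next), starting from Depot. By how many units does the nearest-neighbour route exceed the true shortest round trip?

Depot: N4=3, N1=4, N2=13, N3=14 ⇒ N4
N4: N1=7, N2=10, N3=12 ⇒ N1
N1: N3=10, N2=17 ⇒ N3
N3: N2=22 ⇒ N2
NN route Depot → N4 → N1 → N3 → N2 → Depot costs 55.
Optimal: Depot → N1 → N3 → N2 → N4 → Depot costs 49 (by enumerating all 12 distinct tours).
Excess = 55 − 49 = 6.

The nearest-neighbour route is 6 longer than optimal.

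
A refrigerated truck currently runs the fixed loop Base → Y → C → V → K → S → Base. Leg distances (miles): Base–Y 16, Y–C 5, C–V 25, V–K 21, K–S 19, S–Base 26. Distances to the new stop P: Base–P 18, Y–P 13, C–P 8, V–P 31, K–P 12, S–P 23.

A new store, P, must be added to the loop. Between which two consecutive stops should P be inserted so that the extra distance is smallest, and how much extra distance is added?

Insertion cost between consecutive stops i–j is d(i,P) + d(P,j) − d(i,j):
  between Base and Y: 18 + 13 − 16 = 15
  between Y and C: 13 + 8 − 5 = 16
  between C and V: 8 + 31 − 25 = 14
  between V and K: 31 + 12 − 21 = 22
  between K and S: 12 + 23 − 19 = 16
  between S and Base: 23 + 18 − 26 = 15
Cheapest insertion is between C and V, adding 14.
New total = 112 + 14 = 126.

Adding 14 miles by placing P on the C–V leg.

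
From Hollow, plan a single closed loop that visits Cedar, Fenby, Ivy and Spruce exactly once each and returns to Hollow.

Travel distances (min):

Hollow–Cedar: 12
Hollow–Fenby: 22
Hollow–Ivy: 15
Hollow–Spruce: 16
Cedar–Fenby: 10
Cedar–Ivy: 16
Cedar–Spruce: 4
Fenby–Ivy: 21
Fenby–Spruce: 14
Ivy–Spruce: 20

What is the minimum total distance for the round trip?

Shortest round trip = 66 min.

With 4 stops there are 4!/2 = 12 distinct round trips (a route and its reverse cost the same).
Hollow - Cedar - Fenby - Ivy - Spruce - Hollow: 12+10+21+20+16 = 79
Hollow - Cedar - Fenby - Spruce - Ivy - Hollow: 12+10+14+20+15 = 71
Hollow - Cedar - Ivy - Fenby - Spruce - Hollow: 12+16+21+14+16 = 79
Hollow - Cedar - Ivy - Spruce - Fenby - Hollow: 12+16+20+14+22 = 84
Hollow - Cedar - Spruce - Fenby - Ivy - Hollow: 12+4+14+21+15 = 66
Hollow - Cedar - Spruce - Ivy - Fenby - Hollow: 12+4+20+21+22 = 79
Hollow - Fenby - Cedar - Ivy - Spruce - Hollow: 22+10+16+20+16 = 84
Hollow - Fenby - Cedar - Spruce - Ivy - Hollow: 22+10+4+20+15 = 71
Hollow - Fenby - Ivy - Cedar - Spruce - Hollow: 22+21+16+4+16 = 79
Hollow - Fenby - Spruce - Cedar - Ivy - Hollow: 22+14+4+16+15 = 71
Hollow - Ivy - Cedar - Fenby - Spruce - Hollow: 15+16+10+14+16 = 71
Hollow - Ivy - Fenby - Cedar - Spruce - Hollow: 15+21+10+4+16 = 66
The minimum is 66.
One optimal route: Hollow → Cedar → Spruce → Fenby → Ivy → Hollow (or its reverse).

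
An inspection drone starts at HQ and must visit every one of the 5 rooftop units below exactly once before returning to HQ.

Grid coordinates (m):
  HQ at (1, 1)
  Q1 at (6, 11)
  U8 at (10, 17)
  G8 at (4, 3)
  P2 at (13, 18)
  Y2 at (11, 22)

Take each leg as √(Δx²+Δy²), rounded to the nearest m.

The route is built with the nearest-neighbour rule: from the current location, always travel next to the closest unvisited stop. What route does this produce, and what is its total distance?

49 m along HQ → G8 → Q1 → U8 → P2 → Y2 → HQ.

At HQ the remaining stops are G8 4, Q1 11, U8 18, P2 21, Y2 23; go to G8.
At G8 the remaining stops are Q1 8, U8 15, P2 17, Y2 20; go to Q1.
At Q1 the remaining stops are U8 7, P2 10, Y2 12; go to U8.
At U8 the remaining stops are P2 3, Y2 5; go to P2.
At P2 the remaining stops are Y2 4; go to Y2.
Return Y2→HQ: 23.
Total = 4 + 8 + 7 + 3 + 4 + 23 = 49.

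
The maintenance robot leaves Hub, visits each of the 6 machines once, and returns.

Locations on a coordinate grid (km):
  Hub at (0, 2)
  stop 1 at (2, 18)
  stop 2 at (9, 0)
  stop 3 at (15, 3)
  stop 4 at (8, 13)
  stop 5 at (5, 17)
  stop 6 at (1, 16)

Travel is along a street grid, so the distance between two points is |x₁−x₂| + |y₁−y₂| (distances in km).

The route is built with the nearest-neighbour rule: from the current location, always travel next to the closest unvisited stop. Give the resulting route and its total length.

Hub → [stop 2:11 / stop 6:15 / stop 3:16 / stop 1:18 / stop 4:19 / stop 5:20] → stop 2 (11)
stop 2 → [stop 3:9 / stop 4:14 / stop 5:21 / stop 6:24 / stop 1:25] → stop 3 (9)
stop 3 → [stop 4:17 / stop 5:24 / stop 6:27 / stop 1:28] → stop 4 (17)
stop 4 → [stop 5:7 / stop 6:10 / stop 1:11] → stop 5 (7)
stop 5 → [stop 1:4 / stop 6:5] → stop 1 (4)
stop 1 → [stop 6:3] → stop 6 (3)
Return stop 6→Hub: 15.
Total = 11 + 9 + 17 + 7 + 4 + 3 + 15 = 66.

Total distance 66 km via the nearest-neighbour route Hub → stop 2 → stop 3 → stop 4 → stop 5 → stop 1 → stop 6 → Hub.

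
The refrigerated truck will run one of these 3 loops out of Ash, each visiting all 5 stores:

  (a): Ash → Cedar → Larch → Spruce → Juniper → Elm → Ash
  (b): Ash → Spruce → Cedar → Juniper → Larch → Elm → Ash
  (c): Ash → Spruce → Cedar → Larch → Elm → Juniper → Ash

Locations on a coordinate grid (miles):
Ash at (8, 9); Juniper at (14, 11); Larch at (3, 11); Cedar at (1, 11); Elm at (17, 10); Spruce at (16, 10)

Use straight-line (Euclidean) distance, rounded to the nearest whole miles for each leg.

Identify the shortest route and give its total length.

36 miles — (a) is the shortest.

(a): 7 + 2 + 13 + 2 + 3 + 9 = 36
(b): 8 + 15 + 13 + 11 + 14 + 9 = 70
(c): 8 + 15 + 2 + 14 + 3 + 6 = 48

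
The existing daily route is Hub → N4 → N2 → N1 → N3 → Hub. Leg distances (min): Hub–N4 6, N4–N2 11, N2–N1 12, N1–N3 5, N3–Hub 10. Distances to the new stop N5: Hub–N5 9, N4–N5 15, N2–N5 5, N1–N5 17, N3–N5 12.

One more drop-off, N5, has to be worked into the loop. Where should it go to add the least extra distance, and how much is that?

Insertion cost between consecutive stops i–j is d(i,N5) + d(N5,j) − d(i,j):
  between Hub and N4: 9 + 15 − 6 = 18
  between N4 and N2: 15 + 5 − 11 = 9
  between N2 and N1: 5 + 17 − 12 = 10
  between N1 and N3: 17 + 12 − 5 = 24
  between N3 and Hub: 12 + 9 − 10 = 11
Cheapest insertion is between N4 and N2, adding 9.
New total = 44 + 9 = 53.

Minimum extra distance: 9 min, inserting N5 between N4 and N2.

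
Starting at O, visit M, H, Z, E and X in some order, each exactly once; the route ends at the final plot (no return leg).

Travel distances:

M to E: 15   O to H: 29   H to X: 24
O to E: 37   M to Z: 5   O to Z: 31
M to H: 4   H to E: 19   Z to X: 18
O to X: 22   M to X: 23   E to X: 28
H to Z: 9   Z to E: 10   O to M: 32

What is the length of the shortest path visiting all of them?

65 — the minimum one-way total.

There are 5! = 120 possible orderings.
O → M → H → Z → E → X: 32+4+9+10+28 = 83
O → M → H → Z → X → E: 32+4+9+18+28 = 91
O → M → H → E → Z → X: 32+4+19+10+18 = 83
O → M → H → E → X → Z: 32+4+19+28+18 = 101
O → M → H → X → Z → E: 32+4+24+18+10 = 88
O → M → H → X → E → Z: 32+4+24+28+10 = 98
O → M → Z → H → E → X: 32+5+9+19+28 = 93
O → M → Z → H → X → E: 32+5+9+24+28 = 98
O → M → Z → E → H → X: 32+5+10+19+24 = 90
O → M → Z → E → X → H: 32+5+10+28+24 = 99
O → M → Z → X → H → E: 32+5+18+24+19 = 98
O → M → Z → X → E → H: 32+5+18+28+19 = 102
O → M → E → H → Z → X: 32+15+19+9+18 = 93
O → M → E → H → X → Z: 32+15+19+24+18 = 108
… (106 more)
O → X → H → M → Z → E: 22+24+4+5+10 = 65  ← best
The minimum is 65.
One shortest path: O → X → H → M → Z → E.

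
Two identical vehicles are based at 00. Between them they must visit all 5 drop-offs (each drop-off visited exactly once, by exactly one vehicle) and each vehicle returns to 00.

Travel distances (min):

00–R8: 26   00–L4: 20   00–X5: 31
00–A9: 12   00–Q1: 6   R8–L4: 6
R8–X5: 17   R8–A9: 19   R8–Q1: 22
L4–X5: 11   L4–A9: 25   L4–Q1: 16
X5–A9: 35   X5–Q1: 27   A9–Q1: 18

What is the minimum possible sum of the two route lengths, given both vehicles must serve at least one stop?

There are 2^4 − 1 = 15 ways to divide the 5 stops into two non-empty groups. For each, the best each vehicle can do is its own shortest tour through its group:
  {R8} + {L4, X5, A9, Q1}: 52 + 80 = 132
  {L4} + {R8, X5, A9, Q1}: 40 + 81 = 121
  {R8, L4} + {X5, A9, Q1}: 52 + 80 = 132
  {X5} + {R8, L4, A9, Q1}: 62 + 59 = 121
  {R8, X5} + {L4, A9, Q1}: 74 + 59 = 133
  {L4, X5} + {R8, A9, Q1}: 62 + 59 = 121
  … (15 splits in total)
  {R8, L4, X5, A9} + {Q1}: 79 + 12 = 91  ← best
Best: vehicle 1 00 → L4 → X5 → R8 → A9 → 00 = 79; vehicle 2 00 → Q1 → 00 = 12; combined 91.

91 min — the smallest possible combined total.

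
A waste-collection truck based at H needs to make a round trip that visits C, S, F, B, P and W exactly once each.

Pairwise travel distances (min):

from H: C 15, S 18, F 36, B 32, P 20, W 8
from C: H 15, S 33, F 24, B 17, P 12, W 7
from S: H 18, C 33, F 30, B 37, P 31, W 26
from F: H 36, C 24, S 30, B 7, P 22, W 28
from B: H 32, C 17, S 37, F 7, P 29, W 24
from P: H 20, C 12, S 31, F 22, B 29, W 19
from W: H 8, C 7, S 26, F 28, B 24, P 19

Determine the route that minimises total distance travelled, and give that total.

There are 360 distinct closed tours to check (reversals are equivalent).
H - C - S - F - B - P - W - H: 15+33+30+7+29+19+8 = 141
H - C - S - F - B - W - P - H: 15+33+30+7+24+19+20 = 148
H - C - S - F - P - B - W - H: 15+33+30+22+29+24+8 = 161
H - C - S - F - P - W - B - H: 15+33+30+22+19+24+32 = 175
H - C - S - F - W - B - P - H: 15+33+30+28+24+29+20 = 179
H - C - S - F - W - P - B - H: 15+33+30+28+19+29+32 = 186
H - C - S - B - F - P - W - H: 15+33+37+7+22+19+8 = 141
H - C - S - B - F - W - P - H: 15+33+37+7+28+19+20 = 159
… (352 more)
H - S - P - F - B - C - W - H: 18+31+22+7+17+7+8 = 110  ← best
The minimum is 110.
One optimal route: H → S → P → F → B → C → W → H (or its reverse).

Shortest round trip = 110 min.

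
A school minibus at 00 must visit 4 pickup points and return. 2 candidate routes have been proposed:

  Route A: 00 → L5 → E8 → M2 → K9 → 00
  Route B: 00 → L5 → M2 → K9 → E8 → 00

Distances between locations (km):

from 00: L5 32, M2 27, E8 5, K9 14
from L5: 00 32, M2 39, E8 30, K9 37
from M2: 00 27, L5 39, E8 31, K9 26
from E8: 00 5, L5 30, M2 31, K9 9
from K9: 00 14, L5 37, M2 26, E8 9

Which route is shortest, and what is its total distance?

111 km — Route B is the shortest.

Route A: 32 + 30 + 31 + 26 + 14 = 133
Route B: 32 + 39 + 26 + 9 + 5 = 111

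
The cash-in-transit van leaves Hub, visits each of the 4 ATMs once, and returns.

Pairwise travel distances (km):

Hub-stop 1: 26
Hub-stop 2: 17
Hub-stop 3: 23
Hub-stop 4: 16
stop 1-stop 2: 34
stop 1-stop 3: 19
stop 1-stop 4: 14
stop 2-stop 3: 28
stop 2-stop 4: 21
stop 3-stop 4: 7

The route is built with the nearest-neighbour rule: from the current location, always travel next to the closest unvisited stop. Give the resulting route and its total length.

Hub → [stop 4:16 / stop 2:17 / stop 3:23 / stop 1:26] → stop 4 (16)
stop 4 → [stop 3:7 / stop 1:14 / stop 2:21] → stop 3 (7)
stop 3 → [stop 1:19 / stop 2:28] → stop 1 (19)
stop 1 → [stop 2:34] → stop 2 (34)
Return stop 2→Hub: 17.
Total = 16 + 7 + 19 + 34 + 17 = 93.

93 km along Hub → stop 4 → stop 3 → stop 1 → stop 2 → Hub.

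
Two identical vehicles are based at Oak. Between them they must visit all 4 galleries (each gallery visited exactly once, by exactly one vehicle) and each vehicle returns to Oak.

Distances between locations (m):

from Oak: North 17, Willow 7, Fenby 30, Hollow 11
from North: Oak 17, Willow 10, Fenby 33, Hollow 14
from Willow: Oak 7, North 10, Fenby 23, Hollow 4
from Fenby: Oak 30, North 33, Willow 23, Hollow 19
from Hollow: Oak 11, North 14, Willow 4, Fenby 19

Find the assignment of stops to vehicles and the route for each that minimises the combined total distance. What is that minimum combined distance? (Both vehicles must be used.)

Minimum combined distance: 94 m.

Check every non-empty split of the stops between the two vehicles; for each half take its own optimal tour:
  {North} + {Willow, Fenby, Hollow}: 34 + 60 = 94
  {Willow} + {North, Fenby, Hollow}: 14 + 80 = 94
  {North, Willow} + {Fenby, Hollow}: 34 + 60 = 94
  {Fenby} + {North, Willow, Hollow}: 60 + 42 = 102
  {North, Fenby} + {Willow, Hollow}: 80 + 22 = 102
  {Willow, Fenby} + {North, Hollow}: 60 + 42 = 102
  … (7 splits in total)
Best: vehicle 1 Oak → North → Oak = 34; vehicle 2 Oak → Willow → Fenby → Hollow → Oak = 60; combined 94.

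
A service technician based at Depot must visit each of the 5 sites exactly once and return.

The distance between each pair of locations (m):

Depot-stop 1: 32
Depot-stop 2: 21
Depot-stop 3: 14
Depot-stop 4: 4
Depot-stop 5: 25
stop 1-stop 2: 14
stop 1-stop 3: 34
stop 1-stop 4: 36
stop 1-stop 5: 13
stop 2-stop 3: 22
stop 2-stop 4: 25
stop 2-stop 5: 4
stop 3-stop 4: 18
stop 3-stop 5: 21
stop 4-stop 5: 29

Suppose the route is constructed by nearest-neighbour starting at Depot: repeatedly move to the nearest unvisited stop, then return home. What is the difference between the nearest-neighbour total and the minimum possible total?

From Depot: stop 4=4, stop 3=14, stop 2=21, stop 5=25, stop 1=32 → choose stop 4 (4).
From stop 4: stop 3=18, stop 2=25, stop 5=29, stop 1=36 → choose stop 3 (18).
From stop 3: stop 5=21, stop 2=22, stop 1=34 → choose stop 5 (21).
From stop 5: stop 2=4, stop 1=13 → choose stop 2 (4).
From stop 2: stop 1=14 → choose stop 1 (14).
NN route Depot → stop 4 → stop 3 → stop 5 → stop 2 → stop 1 → Depot costs 93.
Optimal: Depot → stop 2 → stop 1 → stop 5 → stop 3 → stop 4 → Depot costs 91 (by enumerating all 60 distinct tours).
Excess = 93 − 91 = 2.

2 m longer than the optimal tour.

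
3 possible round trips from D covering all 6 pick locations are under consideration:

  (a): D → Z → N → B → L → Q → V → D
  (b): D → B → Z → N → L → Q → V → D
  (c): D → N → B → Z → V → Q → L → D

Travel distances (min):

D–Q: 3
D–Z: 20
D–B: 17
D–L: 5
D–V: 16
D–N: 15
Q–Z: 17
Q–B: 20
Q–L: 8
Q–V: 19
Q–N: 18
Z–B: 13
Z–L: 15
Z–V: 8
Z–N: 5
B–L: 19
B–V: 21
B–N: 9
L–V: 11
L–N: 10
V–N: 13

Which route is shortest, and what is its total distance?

Shortest is (c), total 77 min.

(a): 20 + 5 + 9 + 19 + 8 + 19 + 16 = 96
(b): 17 + 13 + 5 + 10 + 8 + 19 + 16 = 88
(c): 15 + 9 + 13 + 8 + 19 + 8 + 5 = 77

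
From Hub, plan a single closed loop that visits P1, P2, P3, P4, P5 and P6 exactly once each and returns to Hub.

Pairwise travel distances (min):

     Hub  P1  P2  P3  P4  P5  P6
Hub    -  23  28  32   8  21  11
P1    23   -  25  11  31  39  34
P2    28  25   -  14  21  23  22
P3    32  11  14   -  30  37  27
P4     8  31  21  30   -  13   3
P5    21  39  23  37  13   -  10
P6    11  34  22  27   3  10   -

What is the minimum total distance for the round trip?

Minimum total distance: 92 min.

Hub→P1→P2→P3→P4→P5→P6→Hub: 23+25+14+30+13+10+11 = 126
Hub→P1→P2→P3→P4→P6→P5→Hub: 23+25+14+30+3+10+21 = 126
Hub→P1→P2→P3→P5→P4→P6→Hub: 23+25+14+37+13+3+11 = 126
Hub→P1→P2→P3→P5→P6→P4→Hub: 23+25+14+37+10+3+8 = 120
Hub→P1→P2→P3→P6→P4→P5→Hub: 23+25+14+27+3+13+21 = 126
Hub→P1→P2→P3→P6→P5→P4→Hub: 23+25+14+27+10+13+8 = 120
Hub→P1→P2→P4→P3→P5→P6→Hub: 23+25+21+30+37+10+11 = 157
Hub→P1→P2→P4→P3→P6→P5→Hub: 23+25+21+30+27+10+21 = 157
… (352 more)
Hub→P1→P3→P2→P5→P6→P4→Hub: 23+11+14+23+10+3+8 = 92  ← best
The minimum is 92.
One optimal route: Hub → P1 → P3 → P2 → P5 → P6 → P4 → Hub (or its reverse).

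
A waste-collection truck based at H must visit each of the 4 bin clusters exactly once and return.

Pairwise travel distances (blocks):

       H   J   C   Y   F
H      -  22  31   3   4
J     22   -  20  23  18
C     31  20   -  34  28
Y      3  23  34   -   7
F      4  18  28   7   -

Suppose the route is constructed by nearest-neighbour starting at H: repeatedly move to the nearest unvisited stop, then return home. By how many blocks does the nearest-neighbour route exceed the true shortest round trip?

The nearest-neighbour route is 1 blocks longer than optimal.

From H: Y=3, F=4, J=22, C=31 → choose Y (3).
From Y: F=7, J=23, C=34 → choose F (7).
From F: J=18, C=28 → choose J (18).
From J: C=20 → choose C (20).
NN route H → Y → F → J → C → H costs 79.
Optimal: H → Y → J → C → F → H costs 78 (by enumerating all 12 distinct tours).
Excess = 79 − 78 = 1.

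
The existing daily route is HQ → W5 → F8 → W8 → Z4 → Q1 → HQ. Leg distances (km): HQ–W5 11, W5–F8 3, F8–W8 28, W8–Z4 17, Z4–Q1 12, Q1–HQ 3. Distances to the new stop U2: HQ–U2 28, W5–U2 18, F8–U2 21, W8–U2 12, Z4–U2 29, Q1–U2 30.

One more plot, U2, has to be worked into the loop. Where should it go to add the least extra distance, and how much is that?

Insertion cost between consecutive stops i–j is d(i,U2) + d(U2,j) − d(i,j):
  between HQ and W5: 28 + 18 − 11 = 35
  between W5 and F8: 18 + 21 − 3 = 36
  between F8 and W8: 21 + 12 − 28 = 5
  between W8 and Z4: 12 + 29 − 17 = 24
  between Z4 and Q1: 29 + 30 − 12 = 47
  between Q1 and HQ: 30 + 28 − 3 = 55
Cheapest insertion is between F8 and W8, adding 5.
New total = 74 + 5 = 79.

+5 km — insert U2 between F8 and W8.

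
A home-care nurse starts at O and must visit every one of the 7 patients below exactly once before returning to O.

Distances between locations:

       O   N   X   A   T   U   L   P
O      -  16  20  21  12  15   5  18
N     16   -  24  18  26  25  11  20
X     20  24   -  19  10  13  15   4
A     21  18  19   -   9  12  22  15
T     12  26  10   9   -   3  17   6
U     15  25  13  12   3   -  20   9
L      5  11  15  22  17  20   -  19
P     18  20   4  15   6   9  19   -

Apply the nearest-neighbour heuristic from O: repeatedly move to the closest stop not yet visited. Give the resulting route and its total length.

O → [L:5 / T:12 / U:15 / N:16 / P:18 / X:20 / A:21] → L (5)
L → [N:11 / X:15 / T:17 / P:19 / U:20 / A:22] → N (11)
N → [A:18 / P:20 / X:24 / U:25 / T:26] → A (18)
A → [T:9 / U:12 / P:15 / X:19] → T (9)
T → [U:3 / P:6 / X:10] → U (3)
U → [P:9 / X:13] → P (9)
P → [X:4] → X (4)
Return X→O: 20.
Total = 5 + 11 + 18 + 9 + 3 + 9 + 4 + 20 = 79.

Nearest-neighbour total = 79; route O → L → N → A → T → U → P → X → O.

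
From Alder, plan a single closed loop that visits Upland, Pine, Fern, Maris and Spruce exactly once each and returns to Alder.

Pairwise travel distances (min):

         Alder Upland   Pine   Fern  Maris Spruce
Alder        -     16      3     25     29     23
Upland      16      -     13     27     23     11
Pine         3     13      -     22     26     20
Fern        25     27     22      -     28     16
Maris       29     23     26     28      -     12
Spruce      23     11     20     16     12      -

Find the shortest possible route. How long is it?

With 5 stops there are 5!/2 = 60 distinct round trips (a route and its reverse cost the same).
Alder - Upland - Pine - Fern - Maris - Spruce - Alder: 16+13+22+28+12+23 = 114
Alder - Upland - Pine - Fern - Spruce - Maris - Alder: 16+13+22+16+12+29 = 108
Alder - Upland - Pine - Maris - Fern - Spruce - Alder: 16+13+26+28+16+23 = 122
Alder - Upland - Pine - Maris - Spruce - Fern - Alder: 16+13+26+12+16+25 = 108
Alder - Upland - Pine - Spruce - Fern - Maris - Alder: 16+13+20+16+28+29 = 122
Alder - Upland - Pine - Spruce - Maris - Fern - Alder: 16+13+20+12+28+25 = 114
Alder - Upland - Fern - Pine - Maris - Spruce - Alder: 16+27+22+26+12+23 = 126
Alder - Upland - Fern - Pine - Spruce - Maris - Alder: 16+27+22+20+12+29 = 126
Alder - Upland - Fern - Maris - Pine - Spruce - Alder: 16+27+28+26+20+23 = 140
Alder - Upland - Fern - Maris - Spruce - Pine - Alder: 16+27+28+12+20+3 = 106
Alder - Upland - Fern - Spruce - Pine - Maris - Alder: 16+27+16+20+26+29 = 134
Alder - Upland - Fern - Spruce - Maris - Pine - Alder: 16+27+16+12+26+3 = 100
Alder - Upland - Maris - Pine - Fern - Spruce - Alder: 16+23+26+22+16+23 = 126
Alder - Upland - Maris - Pine - Spruce - Fern - Alder: 16+23+26+20+16+25 = 126
… (46 more)
Alder - Upland - Maris - Spruce - Fern - Pine - Alder: 16+23+12+16+22+3 = 92  ← best
The minimum is 92.
One optimal route: Alder → Upland → Maris → Spruce → Fern → Pine → Alder (or its reverse).

Minimum total distance: 92 min.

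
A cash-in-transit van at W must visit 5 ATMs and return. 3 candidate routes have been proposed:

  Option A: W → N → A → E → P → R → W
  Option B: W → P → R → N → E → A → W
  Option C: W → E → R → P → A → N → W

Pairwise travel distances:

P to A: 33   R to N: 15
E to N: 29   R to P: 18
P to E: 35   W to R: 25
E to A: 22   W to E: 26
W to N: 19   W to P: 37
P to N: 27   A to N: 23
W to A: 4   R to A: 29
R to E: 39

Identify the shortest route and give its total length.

Option A: 19 + 23 + 22 + 35 + 18 + 25 = 142
Option B: 37 + 18 + 15 + 29 + 22 + 4 = 125
Option C: 26 + 39 + 18 + 33 + 23 + 19 = 158

Shortest is Option B, total 125.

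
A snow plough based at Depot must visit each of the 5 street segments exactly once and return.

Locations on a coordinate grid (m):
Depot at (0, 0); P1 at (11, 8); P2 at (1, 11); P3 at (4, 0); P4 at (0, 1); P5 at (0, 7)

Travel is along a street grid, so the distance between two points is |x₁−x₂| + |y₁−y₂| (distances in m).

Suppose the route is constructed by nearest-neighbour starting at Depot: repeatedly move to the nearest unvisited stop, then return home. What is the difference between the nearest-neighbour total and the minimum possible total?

Excess over optimum: 10 m.

Depot: P4=1, P3=4, P5=7, P2=12, P1=19 ⇒ P4
P4: P3=5, P5=6, P2=11, P1=18 ⇒ P3
P3: P5=11, P2=14, P1=15 ⇒ P5
P5: P2=5, P1=12 ⇒ P2
P2: P1=13 ⇒ P1
NN route Depot → P4 → P3 → P5 → P2 → P1 → Depot costs 54.
Optimal: Depot → P3 → P1 → P2 → P5 → P4 → Depot costs 44 (by enumerating all 60 distinct tours).
Excess = 54 − 44 = 10.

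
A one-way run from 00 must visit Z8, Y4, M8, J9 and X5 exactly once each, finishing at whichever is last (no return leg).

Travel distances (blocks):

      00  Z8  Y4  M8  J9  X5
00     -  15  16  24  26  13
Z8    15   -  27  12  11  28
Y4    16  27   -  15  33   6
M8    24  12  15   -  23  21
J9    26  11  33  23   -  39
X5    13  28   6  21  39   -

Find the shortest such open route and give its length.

There are 5! = 120 possible orderings.
00→Z8→Y4→M8→J9→X5: 15+27+15+23+39 = 119
00→Z8→Y4→M8→X5→J9: 15+27+15+21+39 = 117
00→Z8→Y4→J9→M8→X5: 15+27+33+23+21 = 119
00→Z8→Y4→J9→X5→M8: 15+27+33+39+21 = 135
00→Z8→Y4→X5→M8→J9: 15+27+6+21+23 = 92
00→Z8→Y4→X5→J9→M8: 15+27+6+39+23 = 110
00→Z8→M8→Y4→J9→X5: 15+12+15+33+39 = 114
00→Z8→M8→Y4→X5→J9: 15+12+15+6+39 = 87
00→Z8→M8→J9→Y4→X5: 15+12+23+33+6 = 89
00→Z8→M8→J9→X5→Y4: 15+12+23+39+6 = 95
00→Z8→M8→X5→Y4→J9: 15+12+21+6+33 = 87
00→Z8→M8→X5→J9→Y4: 15+12+21+39+33 = 120
00→Z8→J9→Y4→M8→X5: 15+11+33+15+21 = 95
00→Z8→J9→Y4→X5→M8: 15+11+33+6+21 = 86
… (106 more)
00→X5→Y4→M8→Z8→J9: 13+6+15+12+11 = 57  ← best
The minimum is 57.
One shortest path: 00 → X5 → Y4 → M8 → Z8 → J9.

Minimum one-way distance = 57 blocks.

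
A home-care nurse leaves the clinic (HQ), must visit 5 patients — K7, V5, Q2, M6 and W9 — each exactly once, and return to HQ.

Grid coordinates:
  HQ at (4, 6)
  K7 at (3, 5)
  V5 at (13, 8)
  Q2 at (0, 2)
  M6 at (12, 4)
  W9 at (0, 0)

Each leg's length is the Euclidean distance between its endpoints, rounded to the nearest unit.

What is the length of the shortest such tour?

33 — the shortest possible round trip.

With 5 stops there are 5!/2 = 60 distinct round trips (a route and its reverse cost the same).
HQ → K7 → V5 → Q2 → M6 → W9 → HQ: 1+10+14+12+13+7 = 57
HQ → K7 → V5 → Q2 → W9 → M6 → HQ: 1+10+14+2+13+8 = 48
HQ → K7 → V5 → M6 → Q2 → W9 → HQ: 1+10+4+12+2+7 = 36
HQ → K7 → V5 → M6 → W9 → Q2 → HQ: 1+10+4+13+2+6 = 36
HQ → K7 → V5 → W9 → Q2 → M6 → HQ: 1+10+15+2+12+8 = 48
HQ → K7 → V5 → W9 → M6 → Q2 → HQ: 1+10+15+13+12+6 = 57
HQ → K7 → Q2 → V5 → M6 → W9 → HQ: 1+4+14+4+13+7 = 43
HQ → K7 → Q2 → V5 → W9 → M6 → HQ: 1+4+14+15+13+8 = 55
HQ → K7 → Q2 → M6 → V5 → W9 → HQ: 1+4+12+4+15+7 = 43
HQ → K7 → Q2 → M6 → W9 → V5 → HQ: 1+4+12+13+15+9 = 54
HQ → K7 → Q2 → W9 → V5 → M6 → HQ: 1+4+2+15+4+8 = 34
HQ → K7 → Q2 → W9 → M6 → V5 → HQ: 1+4+2+13+4+9 = 33
HQ → K7 → M6 → V5 → Q2 → W9 → HQ: 1+9+4+14+2+7 = 37
HQ → K7 → M6 → V5 → W9 → Q2 → HQ: 1+9+4+15+2+6 = 37
… (46 more)
The minimum is 33.
One optimal route: HQ → K7 → Q2 → W9 → M6 → V5 → HQ (or its reverse).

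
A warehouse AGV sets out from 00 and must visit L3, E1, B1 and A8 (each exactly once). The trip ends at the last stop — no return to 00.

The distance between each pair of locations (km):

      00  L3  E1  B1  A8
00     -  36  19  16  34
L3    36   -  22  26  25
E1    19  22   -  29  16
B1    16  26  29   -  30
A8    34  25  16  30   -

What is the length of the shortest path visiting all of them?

Shortest open route: 80 km.

There are 4! = 24 possible orderings.
00 → L3 → E1 → B1 → A8: 36+22+29+30 = 117
00 → L3 → E1 → A8 → B1: 36+22+16+30 = 104
00 → L3 → B1 → E1 → A8: 36+26+29+16 = 107
00 → L3 → B1 → A8 → E1: 36+26+30+16 = 108
00 → L3 → A8 → E1 → B1: 36+25+16+29 = 106
00 → L3 → A8 → B1 → E1: 36+25+30+29 = 120
00 → E1 → L3 → B1 → A8: 19+22+26+30 = 97
00 → E1 → L3 → A8 → B1: 19+22+25+30 = 96
00 → E1 → B1 → L3 → A8: 19+29+26+25 = 99
00 → E1 → B1 → A8 → L3: 19+29+30+25 = 103
00 → E1 → A8 → L3 → B1: 19+16+25+26 = 86
00 → E1 → A8 → B1 → L3: 19+16+30+26 = 91
00 → B1 → L3 → E1 → A8: 16+26+22+16 = 80
00 → B1 → L3 → A8 → E1: 16+26+25+16 = 83
… (10 more)
The minimum is 80.
One shortest path: 00 → B1 → L3 → E1 → A8.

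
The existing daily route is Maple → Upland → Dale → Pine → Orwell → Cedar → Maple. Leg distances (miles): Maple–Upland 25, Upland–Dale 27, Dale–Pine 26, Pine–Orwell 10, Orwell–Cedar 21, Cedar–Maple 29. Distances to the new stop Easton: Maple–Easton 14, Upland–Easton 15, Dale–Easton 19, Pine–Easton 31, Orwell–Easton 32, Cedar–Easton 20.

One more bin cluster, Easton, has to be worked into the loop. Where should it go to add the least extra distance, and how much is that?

Insertion cost between consecutive stops i–j is d(i,Easton) + d(Easton,j) − d(i,j):
  between Maple and Upland: 14 + 15 − 25 = 4
  between Upland and Dale: 15 + 19 − 27 = 7
  between Dale and Pine: 19 + 31 − 26 = 24
  between Pine and Orwell: 31 + 32 − 10 = 53
  between Orwell and Cedar: 32 + 20 − 21 = 31
  between Cedar and Maple: 20 + 14 − 29 = 5
Cheapest insertion is between Maple and Upland, adding 4.
New total = 138 + 4 = 142.

+4 miles — insert Easton between Maple and Upland.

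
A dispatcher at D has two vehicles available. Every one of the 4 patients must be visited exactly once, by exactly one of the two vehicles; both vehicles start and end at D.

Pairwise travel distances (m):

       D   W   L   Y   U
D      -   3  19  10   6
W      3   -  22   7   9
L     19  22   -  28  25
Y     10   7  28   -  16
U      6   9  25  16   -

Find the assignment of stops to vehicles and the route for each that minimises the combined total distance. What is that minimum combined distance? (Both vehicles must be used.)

Minimum combined distance: 69 m.

Try each way of splitting the stops between the two vehicles (each non-empty) and, for each split, find the best tour for each vehicle:
  {W} + {L, Y, U}: 6 + 69 = 75
  {L} + {W, Y, U}: 38 + 32 = 70
  {W, L} + {Y, U}: 44 + 32 = 76
  {Y} + {W, L, U}: 20 + 56 = 76
  {W, Y} + {L, U}: 20 + 50 = 70
  {L, Y} + {W, U}: 57 + 18 = 75
  … (7 splits in total)
  {W, L, Y} + {U}: 57 + 12 = 69  ← best
Best: vehicle 1 D → W → Y → L → D = 57; vehicle 2 D → U → D = 12; combined 69.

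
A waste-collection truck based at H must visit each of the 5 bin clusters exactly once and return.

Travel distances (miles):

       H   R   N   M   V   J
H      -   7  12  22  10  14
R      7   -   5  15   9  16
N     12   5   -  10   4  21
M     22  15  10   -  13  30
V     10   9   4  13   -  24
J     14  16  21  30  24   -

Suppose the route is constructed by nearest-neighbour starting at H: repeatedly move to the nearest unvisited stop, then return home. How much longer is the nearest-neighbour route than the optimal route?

5 miles longer than the optimal tour.

From H: R=7, V=10, N=12, J=14, M=22 → choose R (7).
From R: N=5, V=9, M=15, J=16 → choose N (5).
From N: V=4, M=10, J=21 → choose V (4).
From V: M=13, J=24 → choose M (13).
From M: J=30 → choose J (30).
NN route H → R → N → V → M → J → H costs 73.
Optimal: H → V → M → N → R → J → H costs 68 (by enumerating all 60 distinct tours).
Excess = 73 − 68 = 5.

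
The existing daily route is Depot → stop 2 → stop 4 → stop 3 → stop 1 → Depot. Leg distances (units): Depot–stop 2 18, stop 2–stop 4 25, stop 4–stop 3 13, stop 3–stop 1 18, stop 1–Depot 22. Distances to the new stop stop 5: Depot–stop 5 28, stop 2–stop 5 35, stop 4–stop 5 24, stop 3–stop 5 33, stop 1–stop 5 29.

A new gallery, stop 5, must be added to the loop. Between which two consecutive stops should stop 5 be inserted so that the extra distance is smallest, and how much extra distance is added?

Insertion cost between consecutive stops i–j is d(i,stop 5) + d(stop 5,j) − d(i,j):
  between Depot and stop 2: 28 + 35 − 18 = 45
  between stop 2 and stop 4: 35 + 24 − 25 = 34
  between stop 4 and stop 3: 24 + 33 − 13 = 44
  between stop 3 and stop 1: 33 + 29 − 18 = 44
  between stop 1 and Depot: 29 + 28 − 22 = 35
Cheapest insertion is between stop 2 and stop 4, adding 34.
New total = 96 + 34 = 130.

+34 — insert stop 5 between stop 2 and stop 4.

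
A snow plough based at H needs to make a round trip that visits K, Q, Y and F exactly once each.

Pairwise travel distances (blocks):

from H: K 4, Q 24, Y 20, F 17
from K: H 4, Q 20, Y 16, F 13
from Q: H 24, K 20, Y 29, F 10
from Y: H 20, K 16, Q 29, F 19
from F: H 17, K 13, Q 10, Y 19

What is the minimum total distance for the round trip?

There are 12 distinct closed tours to check (reversals are equivalent).
H - K - Q - Y - F - H: 4+20+29+19+17 = 89
H - K - Q - F - Y - H: 4+20+10+19+20 = 73
H - K - Y - Q - F - H: 4+16+29+10+17 = 76
H - K - Y - F - Q - H: 4+16+19+10+24 = 73
H - K - F - Q - Y - H: 4+13+10+29+20 = 76
H - K - F - Y - Q - H: 4+13+19+29+24 = 89
H - Q - K - Y - F - H: 24+20+16+19+17 = 96
H - Q - K - F - Y - H: 24+20+13+19+20 = 96
H - Q - Y - K - F - H: 24+29+16+13+17 = 99
H - Q - F - K - Y - H: 24+10+13+16+20 = 83
H - Y - K - Q - F - H: 20+16+20+10+17 = 83
H - Y - Q - K - F - H: 20+29+20+13+17 = 99
The minimum is 73.
One optimal route: H → K → Q → F → Y → H (or its reverse).

Shortest round trip = 73 blocks.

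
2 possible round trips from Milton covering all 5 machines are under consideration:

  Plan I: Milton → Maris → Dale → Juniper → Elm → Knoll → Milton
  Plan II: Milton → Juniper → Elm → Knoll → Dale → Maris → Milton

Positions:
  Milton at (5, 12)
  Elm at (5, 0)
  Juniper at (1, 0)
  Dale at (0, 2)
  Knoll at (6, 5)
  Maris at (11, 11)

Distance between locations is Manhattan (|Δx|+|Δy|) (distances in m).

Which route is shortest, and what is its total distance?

Shortest is Plan I, total 48 m.

Plan I: 7 + 20 + 3 + 4 + 6 + 8 = 48
Plan II: 16 + 4 + 6 + 9 + 20 + 7 = 62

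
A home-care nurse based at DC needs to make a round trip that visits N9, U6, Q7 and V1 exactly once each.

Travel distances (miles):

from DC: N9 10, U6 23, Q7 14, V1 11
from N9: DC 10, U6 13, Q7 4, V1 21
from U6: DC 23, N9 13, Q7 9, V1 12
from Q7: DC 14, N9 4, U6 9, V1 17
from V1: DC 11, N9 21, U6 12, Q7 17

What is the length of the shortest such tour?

DC-N9-U6-Q7-V1-DC: 10+13+9+17+11 = 60
DC-N9-U6-V1-Q7-DC: 10+13+12+17+14 = 66
DC-N9-Q7-U6-V1-DC: 10+4+9+12+11 = 46
DC-N9-Q7-V1-U6-DC: 10+4+17+12+23 = 66
DC-N9-V1-U6-Q7-DC: 10+21+12+9+14 = 66
DC-N9-V1-Q7-U6-DC: 10+21+17+9+23 = 80
DC-U6-N9-Q7-V1-DC: 23+13+4+17+11 = 68
DC-U6-N9-V1-Q7-DC: 23+13+21+17+14 = 88
DC-U6-Q7-N9-V1-DC: 23+9+4+21+11 = 68
DC-U6-V1-N9-Q7-DC: 23+12+21+4+14 = 74
DC-Q7-N9-U6-V1-DC: 14+4+13+12+11 = 54
DC-Q7-U6-N9-V1-DC: 14+9+13+21+11 = 68
The minimum is 46.
One optimal route: DC → N9 → Q7 → U6 → V1 → DC (or its reverse).

Shortest round trip = 46 miles.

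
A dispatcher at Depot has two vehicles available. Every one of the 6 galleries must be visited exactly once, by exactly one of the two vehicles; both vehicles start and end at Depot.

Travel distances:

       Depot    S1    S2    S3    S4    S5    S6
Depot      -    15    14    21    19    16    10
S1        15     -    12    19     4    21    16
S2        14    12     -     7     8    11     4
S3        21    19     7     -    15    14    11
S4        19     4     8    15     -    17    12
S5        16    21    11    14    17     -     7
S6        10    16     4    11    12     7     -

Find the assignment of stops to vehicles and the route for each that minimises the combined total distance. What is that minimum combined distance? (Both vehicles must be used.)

84 — the smallest possible combined total.

There are 2^5 − 1 = 31 ways to divide the 6 stops into two non-empty groups. For each, the best each vehicle can do is its own shortest tour through its group:
  {S1} + {S2, S3, S4, S5, S6}: 30 + 65 = 95
  {S2} + {S1, S3, S4, S5, S6}: 28 + 65 = 93
  {S1, S2} + {S3, S4, S5, S6}: 41 + 65 = 106
  {S3} + {S1, S2, S4, S5, S6}: 42 + 54 = 96
  {S1, S3} + {S2, S4, S5, S6}: 55 + 54 = 109
  {S2, S3} + {S1, S4, S5, S6}: 42 + 53 = 95
  … (31 splits in total)
  {S1, S2, S3, S4, S5} + {S6}: 64 + 20 = 84  ← best
Best: vehicle 1 Depot → S1 → S4 → S2 → S3 → S5 → Depot = 64; vehicle 2 Depot → S6 → Depot = 20; combined 84.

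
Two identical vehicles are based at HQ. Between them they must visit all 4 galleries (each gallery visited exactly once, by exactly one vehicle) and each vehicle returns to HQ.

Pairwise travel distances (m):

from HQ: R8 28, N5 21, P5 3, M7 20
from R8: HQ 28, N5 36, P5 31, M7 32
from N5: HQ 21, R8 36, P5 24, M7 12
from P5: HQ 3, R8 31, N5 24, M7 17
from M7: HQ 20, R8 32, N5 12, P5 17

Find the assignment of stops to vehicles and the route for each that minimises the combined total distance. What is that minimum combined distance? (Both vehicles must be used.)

Minimum combined distance: 99 m.

There are 2^3 − 1 = 7 ways to divide the 4 stops into two non-empty groups. For each, the best each vehicle can do is its own shortest tour through its group:
  {R8} + {N5, P5, M7}: 56 + 53 = 109
  {N5} + {R8, P5, M7}: 42 + 80 = 122
  {R8, N5} + {P5, M7}: 85 + 40 = 125
  {P5} + {R8, N5, M7}: 6 + 93 = 99
  {R8, P5} + {N5, M7}: 62 + 53 = 115
  {N5, P5} + {R8, M7}: 48 + 80 = 128
  … (7 splits in total)
Best: vehicle 1 HQ → P5 → HQ = 6; vehicle 2 HQ → R8 → M7 → N5 → HQ = 93; combined 99.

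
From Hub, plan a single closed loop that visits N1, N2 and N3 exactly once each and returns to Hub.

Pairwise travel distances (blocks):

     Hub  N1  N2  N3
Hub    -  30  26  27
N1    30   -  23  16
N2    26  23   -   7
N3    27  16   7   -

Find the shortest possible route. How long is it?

Minimum total distance: 79 blocks.

Hub-N1-N2-N3-Hub: 30+23+7+27 = 87
Hub-N1-N3-N2-Hub: 30+16+7+26 = 79
Hub-N2-N1-N3-Hub: 26+23+16+27 = 92
The minimum is 79.
One optimal route: Hub → N1 → N3 → N2 → Hub (or its reverse).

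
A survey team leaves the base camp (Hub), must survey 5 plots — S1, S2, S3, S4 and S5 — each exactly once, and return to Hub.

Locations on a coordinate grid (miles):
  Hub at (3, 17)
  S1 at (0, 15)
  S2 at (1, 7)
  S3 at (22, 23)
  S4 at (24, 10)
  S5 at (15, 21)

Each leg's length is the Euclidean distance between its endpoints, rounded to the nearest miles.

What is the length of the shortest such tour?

Hub → S1 → S2 → S3 → S4 → S5 → Hub: 4+8+26+13+14+13 = 78
Hub → S1 → S2 → S3 → S5 → S4 → Hub: 4+8+26+7+14+22 = 81
Hub → S1 → S2 → S4 → S3 → S5 → Hub: 4+8+23+13+7+13 = 68
Hub → S1 → S2 → S4 → S5 → S3 → Hub: 4+8+23+14+7+20 = 76
Hub → S1 → S2 → S5 → S3 → S4 → Hub: 4+8+20+7+13+22 = 74
Hub → S1 → S2 → S5 → S4 → S3 → Hub: 4+8+20+14+13+20 = 79
Hub → S1 → S3 → S2 → S4 → S5 → Hub: 4+23+26+23+14+13 = 103
Hub → S1 → S3 → S2 → S5 → S4 → Hub: 4+23+26+20+14+22 = 109
Hub → S1 → S3 → S4 → S2 → S5 → Hub: 4+23+13+23+20+13 = 96
Hub → S1 → S3 → S4 → S5 → S2 → Hub: 4+23+13+14+20+10 = 84
Hub → S1 → S3 → S5 → S2 → S4 → Hub: 4+23+7+20+23+22 = 99
Hub → S1 → S3 → S5 → S4 → S2 → Hub: 4+23+7+14+23+10 = 81
Hub → S1 → S4 → S2 → S3 → S5 → Hub: 4+25+23+26+7+13 = 98
Hub → S1 → S4 → S2 → S5 → S3 → Hub: 4+25+23+20+7+20 = 99
… (46 more)
The minimum is 68.
One optimal route: Hub → S1 → S2 → S4 → S3 → S5 → Hub (or its reverse).

Minimum total distance: 68 miles.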